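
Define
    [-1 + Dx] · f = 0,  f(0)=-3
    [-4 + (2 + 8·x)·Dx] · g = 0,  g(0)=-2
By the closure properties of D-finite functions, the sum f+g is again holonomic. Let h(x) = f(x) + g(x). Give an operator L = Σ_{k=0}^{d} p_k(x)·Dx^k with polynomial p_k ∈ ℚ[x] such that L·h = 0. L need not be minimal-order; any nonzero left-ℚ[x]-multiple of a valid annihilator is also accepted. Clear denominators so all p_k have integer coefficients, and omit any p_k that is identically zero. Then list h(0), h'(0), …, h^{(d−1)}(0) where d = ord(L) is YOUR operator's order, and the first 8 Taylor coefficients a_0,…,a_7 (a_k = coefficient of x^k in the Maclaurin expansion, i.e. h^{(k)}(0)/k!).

f: a_k = -3, -3, -3/2, -1/2, -1/8, -1/40, -1/240, -1/1680, …
g: a_k = -2, -4, 4, -8, 20, -56, 168, -528, …
Sum ⇒ L₀ = lclm(L_f,L_g) in ℚ(x)⟨Dx⟩.
L = (6 + 8·x) + (-5 - 8·x - 16·x^2)·Dx + (-1 + 16·x^2)·Dx^2  (order 2).
h: a_k = -5, -7, 5/2, -17/2, 159/8, -2241/40, 40319/240, -887041/1680, …
ICs: h(0) = -5, h′(0) = -7.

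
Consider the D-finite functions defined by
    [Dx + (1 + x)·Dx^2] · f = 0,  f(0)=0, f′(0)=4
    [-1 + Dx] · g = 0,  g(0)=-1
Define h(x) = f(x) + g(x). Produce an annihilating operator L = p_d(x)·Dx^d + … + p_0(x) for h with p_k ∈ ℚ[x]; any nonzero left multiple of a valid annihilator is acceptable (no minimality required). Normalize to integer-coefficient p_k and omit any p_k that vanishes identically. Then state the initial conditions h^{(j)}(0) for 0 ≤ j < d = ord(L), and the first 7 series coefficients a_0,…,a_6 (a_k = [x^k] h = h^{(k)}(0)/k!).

f: a_k = 0, 4, -2, 4/3, -1, 4/5, -2/3, …
g: a_k = -1, -1, -1/2, -1/6, -1/24, -1/120, -1/720, …
L₀ := lclm(L_f,L_g); ord L₀ ≤ 2+1.
L = (-3 - x)·Dx + (1 - 2·x - x^2)·Dx^2 + (2 + 3·x + x^2)·Dx^3  (order 3).
h: a_k = -1, 3, -5/2, 7/6, -25/24, 19/24, -481/720, …
ICs: h(0) = -1, h′(0) = 3, h′′(0) = -5.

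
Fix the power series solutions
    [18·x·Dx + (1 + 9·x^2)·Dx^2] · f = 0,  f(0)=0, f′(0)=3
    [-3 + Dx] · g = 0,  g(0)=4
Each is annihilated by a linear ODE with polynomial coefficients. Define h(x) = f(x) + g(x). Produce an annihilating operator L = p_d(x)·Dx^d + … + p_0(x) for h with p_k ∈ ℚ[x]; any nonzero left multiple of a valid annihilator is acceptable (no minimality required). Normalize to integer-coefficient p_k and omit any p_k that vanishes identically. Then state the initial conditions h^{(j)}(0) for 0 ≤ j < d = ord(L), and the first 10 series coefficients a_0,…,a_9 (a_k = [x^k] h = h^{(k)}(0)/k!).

L = (18 - 108·x - 162·x^2)·Dx + (-9 + 27·x + 27·x^2 - 81·x^3)·Dx^2 + (1 + 3·x + 9·x^2 + 27·x^3)·Dx^3  (order 3).
h: a_k = 4, 15, 18, 9, 27/2, 567/10, 81/20, -43497/140, 729/1120, 2449683/1120, …
ICs: h(0) = 4, h′(0) = 15, h′′(0) = 36.

f: a_k = 0, 3, 0, -9, 0, 243/5, 0, -2187/7, 0, 2187, …
g: a_k = 4, 12, 18, 18, 27/2, 81/10, 81/20, 243/140, 729/1120, 243/1120, …
Sum ⇒ L₀ = lclm(L_f,L_g) in ℚ(x)⟨Dx⟩.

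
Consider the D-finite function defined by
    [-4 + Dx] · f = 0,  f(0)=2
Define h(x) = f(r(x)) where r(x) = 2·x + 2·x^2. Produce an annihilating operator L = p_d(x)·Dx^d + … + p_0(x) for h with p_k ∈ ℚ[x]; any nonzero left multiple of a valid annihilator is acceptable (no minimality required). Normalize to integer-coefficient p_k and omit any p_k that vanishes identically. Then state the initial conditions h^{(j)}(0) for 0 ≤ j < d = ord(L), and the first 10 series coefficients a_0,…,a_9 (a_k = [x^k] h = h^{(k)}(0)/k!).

f: a_k = 2, 8, 16, 64/3, 64/3, 256/15, 512/45, 2048/315, 1024/315, 4096/2835, …
Substitute x→r, Dx→(1/r')Dx; clear ⇒ L₀.
L = (-8 - 16·x) + Dx  (order 1).
h: a_k = 2, 16, 80, 896/3, 2752/3, 36352/15, 255488/45, 757760/63, 7365632/315, 119545856/2835, …
ICs: h(0) = 2.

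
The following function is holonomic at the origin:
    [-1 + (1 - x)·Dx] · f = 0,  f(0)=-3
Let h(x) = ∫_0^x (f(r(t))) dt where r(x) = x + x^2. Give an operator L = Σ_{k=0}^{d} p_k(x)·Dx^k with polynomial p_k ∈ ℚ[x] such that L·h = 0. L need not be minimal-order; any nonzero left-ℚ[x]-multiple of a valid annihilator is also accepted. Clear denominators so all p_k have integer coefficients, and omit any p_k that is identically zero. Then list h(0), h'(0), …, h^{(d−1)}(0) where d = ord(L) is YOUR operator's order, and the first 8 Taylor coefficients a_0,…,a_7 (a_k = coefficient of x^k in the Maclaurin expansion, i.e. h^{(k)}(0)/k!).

f: a_k = -3, -3, -3, -3, -3, -3, -3, -3, …
L₀ from L_f via x↦r, Dx↦r'^{-1}Dx.
Integrate: L := L₀·Dx.
L = (1 + 2·x)·Dx + (-1 + x + x^2)·Dx^2  (order 2).
h: a_k = 0, -3, -3/2, -2, -9/4, -3, -4, -39/7, …
ICs: h(0) = 0, h′(0) = -3.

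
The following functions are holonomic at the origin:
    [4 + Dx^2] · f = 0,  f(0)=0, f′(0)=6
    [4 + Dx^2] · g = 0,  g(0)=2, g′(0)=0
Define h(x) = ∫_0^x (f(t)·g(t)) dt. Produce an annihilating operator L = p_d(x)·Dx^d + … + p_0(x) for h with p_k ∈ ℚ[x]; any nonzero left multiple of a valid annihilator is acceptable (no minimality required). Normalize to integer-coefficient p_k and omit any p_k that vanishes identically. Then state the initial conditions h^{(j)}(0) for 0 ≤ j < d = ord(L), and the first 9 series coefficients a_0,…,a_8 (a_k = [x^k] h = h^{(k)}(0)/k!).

f: a_k = 0, 6, 0, -4, 0, 4/5, 0, -8/105, 0, …
g: a_k = 2, 0, -4, 0, 4/3, 0, -8/45, 0, 4/315, …
L₀ := L_f ⊗_s L_g (sym. prod.), ord ≤ 4.
h=∫₀ˣh₀: take L = L₀·Dx.
L = 16·Dx^2 + Dx^4  (order 4).
h: a_k = 0, 0, 6, 0, -8, 0, 64/15, 0, -128/105, …
ICs: h(0) = 0, h′(0) = 0, h′′(0) = 12, h′′′(0) = 0.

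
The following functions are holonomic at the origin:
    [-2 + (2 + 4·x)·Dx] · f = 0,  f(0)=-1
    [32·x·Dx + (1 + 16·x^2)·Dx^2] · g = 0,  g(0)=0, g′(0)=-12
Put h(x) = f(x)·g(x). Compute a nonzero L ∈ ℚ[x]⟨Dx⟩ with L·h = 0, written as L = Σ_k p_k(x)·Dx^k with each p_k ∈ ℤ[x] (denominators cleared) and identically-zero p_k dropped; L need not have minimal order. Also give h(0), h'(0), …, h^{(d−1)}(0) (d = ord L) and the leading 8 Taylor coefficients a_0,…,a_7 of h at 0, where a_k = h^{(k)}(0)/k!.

f: a_k = -1, -1, 1/2, -1/2, 5/8, -7/8, 21/16, -33/16, …
g: a_k = 0, -12, 0, 64, 0, -3072/5, 0, 49152/7, …
Sym-product of L_f,L_g gives L₀ (≤ ord 2).
L = (3 - 32·x - 16·x^2) + (-2 + 28·x + 96·x^2 + 64·x^3)·Dx + (1 + 4·x + 20·x^2 + 64·x^3 + 64·x^4)·Dx^2  (order 2).
h: a_k = 0, 12, 12, -70, -58, 6389/10, 5929/10, -1022653/140, …
ICs: h(0) = 0, h′(0) = 12.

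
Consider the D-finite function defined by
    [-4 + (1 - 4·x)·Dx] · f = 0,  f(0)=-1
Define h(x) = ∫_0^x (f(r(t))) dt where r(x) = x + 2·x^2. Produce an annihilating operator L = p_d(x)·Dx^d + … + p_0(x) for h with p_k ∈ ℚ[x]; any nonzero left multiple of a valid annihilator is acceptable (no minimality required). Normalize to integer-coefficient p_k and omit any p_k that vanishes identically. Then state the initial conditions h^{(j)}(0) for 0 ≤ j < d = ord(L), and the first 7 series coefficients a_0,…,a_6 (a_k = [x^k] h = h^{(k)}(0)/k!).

L = (4 + 16·x)·Dx + (-1 + 4·x + 8·x^2)·Dx^2  (order 2).
h: a_k = 0, -1, -2, -8, -32, -704/5, -640, …
ICs: h(0) = 0, h′(0) = -1.

f: a_k = -1, -4, -16, -64, -256, -1024, -4096, …
f∘r: x↦r, Dx↦Dx/r' in L_f ⇒ L₀.
h=∫h₀ ⇒ L = L₀·Dx.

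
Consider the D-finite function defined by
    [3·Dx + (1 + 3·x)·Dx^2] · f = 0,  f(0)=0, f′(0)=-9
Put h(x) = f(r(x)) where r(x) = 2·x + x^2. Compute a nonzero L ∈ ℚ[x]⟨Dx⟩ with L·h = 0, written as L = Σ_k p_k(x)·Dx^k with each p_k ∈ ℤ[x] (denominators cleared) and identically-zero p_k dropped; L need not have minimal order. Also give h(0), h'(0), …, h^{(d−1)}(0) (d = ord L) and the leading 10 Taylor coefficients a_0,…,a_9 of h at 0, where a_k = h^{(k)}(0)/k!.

f: a_k = 0, -9, 27/2, -27, 243/4, -729/5, 729/2, -6561/7, 19683/8, -6561, …
f∘r: x↦r, Dx↦Dx/r' in L_f ⇒ L₀.
L = (5 + 6·x + 3·x^2)·Dx + (1 + 7·x + 9·x^2 + 3·x^3)·Dx^2  (order 2).
h: a_k = 0, -18, 45, -162, 1323/2, -14418/5, 13095, -428166/7, 1166643/4, -1412802, …
ICs: h(0) = 0, h′(0) = -18.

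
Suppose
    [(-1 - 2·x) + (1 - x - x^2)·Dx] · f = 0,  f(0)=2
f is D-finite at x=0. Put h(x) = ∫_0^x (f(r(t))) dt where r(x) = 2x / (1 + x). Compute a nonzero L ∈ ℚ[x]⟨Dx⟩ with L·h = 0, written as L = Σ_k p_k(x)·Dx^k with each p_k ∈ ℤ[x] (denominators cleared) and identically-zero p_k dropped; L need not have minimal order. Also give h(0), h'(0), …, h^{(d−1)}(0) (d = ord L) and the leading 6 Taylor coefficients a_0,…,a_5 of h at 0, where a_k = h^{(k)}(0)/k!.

f: a_k = 2, 2, 4, 6, 10, 16, …
f∘r: x↦r, Dx↦Dx/r' in L_f ⇒ L₀.
∫: right-multiply L₀ by Dx.
L = (2 + 10·x)·Dx + (-1 - x + 5·x^2 + 5·x^3)·Dx^2  (order 2).
h: a_k = 0, 2, 2, 4, 5, 12, …
ICs: h(0) = 0, h′(0) = 2.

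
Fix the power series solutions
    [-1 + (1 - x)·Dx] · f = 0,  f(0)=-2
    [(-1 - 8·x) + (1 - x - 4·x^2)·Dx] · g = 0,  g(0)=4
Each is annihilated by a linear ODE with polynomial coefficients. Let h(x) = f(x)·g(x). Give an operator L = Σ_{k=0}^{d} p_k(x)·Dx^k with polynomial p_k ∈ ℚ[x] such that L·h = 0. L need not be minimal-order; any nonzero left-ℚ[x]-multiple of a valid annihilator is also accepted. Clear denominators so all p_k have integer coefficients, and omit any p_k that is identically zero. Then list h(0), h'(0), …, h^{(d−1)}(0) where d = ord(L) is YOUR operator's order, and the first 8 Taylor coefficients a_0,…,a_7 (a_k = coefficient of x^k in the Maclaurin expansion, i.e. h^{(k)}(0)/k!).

L = (-2 - 6·x + 12·x^2) + (1 - 2·x - 3·x^2 + 4·x^3)·Dx  (order 1).
h: a_k = -8, -16, -56, -128, -360, -880, -2328, -5856, …
ICs: h(0) = -8.

f: a_k = -2, -2, -2, -2, -2, -2, -2, -2, …
g: a_k = 4, 4, 20, 36, 116, 260, 724, 1764, …
Sym-product of L_f,L_g gives L₀ (≤ ord 1).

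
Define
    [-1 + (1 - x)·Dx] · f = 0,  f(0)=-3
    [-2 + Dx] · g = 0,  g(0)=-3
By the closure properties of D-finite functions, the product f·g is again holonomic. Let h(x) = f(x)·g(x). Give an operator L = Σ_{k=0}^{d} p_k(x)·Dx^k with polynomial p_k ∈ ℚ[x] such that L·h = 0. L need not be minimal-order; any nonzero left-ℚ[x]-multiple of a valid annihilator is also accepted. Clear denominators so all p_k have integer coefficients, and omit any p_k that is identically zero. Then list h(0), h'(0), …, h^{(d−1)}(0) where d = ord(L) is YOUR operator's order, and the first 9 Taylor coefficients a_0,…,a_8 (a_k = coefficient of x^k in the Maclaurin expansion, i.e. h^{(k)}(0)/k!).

L = (3 - 2·x) + (-1 + x)·Dx  (order 1).
h: a_k = 9, 27, 45, 57, 63, 327/5, 331/5, 465/7, 2327/35, …
ICs: h(0) = 9.

f: a_k = -3, -3, -3, -3, -3, -3, -3, -3, -3, …
g: a_k = -3, -6, -6, -4, -2, -4/5, -4/15, -8/105, -2/105, …
f·g: L₀ = L_f ⊗_s L_g, ord ≤ 1·1.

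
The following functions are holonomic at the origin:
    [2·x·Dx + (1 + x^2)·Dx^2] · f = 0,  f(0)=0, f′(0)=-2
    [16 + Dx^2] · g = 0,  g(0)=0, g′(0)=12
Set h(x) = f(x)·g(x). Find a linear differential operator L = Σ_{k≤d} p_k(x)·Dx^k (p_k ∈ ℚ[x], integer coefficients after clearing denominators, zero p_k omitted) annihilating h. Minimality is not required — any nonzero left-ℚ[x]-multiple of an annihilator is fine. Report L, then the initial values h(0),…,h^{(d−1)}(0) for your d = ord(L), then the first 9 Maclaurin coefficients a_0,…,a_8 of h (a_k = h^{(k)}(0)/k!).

L = (5440 + 19136·x^2 + 25856·x^4 + 16384·x^6 + 4096·x^8) + (1152·x + 3200·x^3 + 3072·x^5 + 1024·x^7)·Dx + (612 + 2252·x^2 + 3168·x^4 + 2048·x^6 + 512·x^8)·Dx^2 + (72·x + 200·x^3 + 192·x^5 + 64·x^7)·Dx^3 + (17 + 66·x^2 + 97·x^4 + 64·x^6 + 16·x^8)·Dx^4  (order 4).
h: a_k = 0, 0, -24, 0, 72, 0, -232/3, 0, 264/5, …
ICs: h(0) = 0, h′(0) = 0, h′′(0) = -48, h′′′(0) = 0.

f: a_k = 0, -2, 0, 2/3, 0, -2/5, 0, 2/7, 0, …
g: a_k = 0, 12, 0, -32, 0, 128/5, 0, -1024/105, 0, …
f·g: L₀ = L_f ⊗_s L_g, ord ≤ 2·2.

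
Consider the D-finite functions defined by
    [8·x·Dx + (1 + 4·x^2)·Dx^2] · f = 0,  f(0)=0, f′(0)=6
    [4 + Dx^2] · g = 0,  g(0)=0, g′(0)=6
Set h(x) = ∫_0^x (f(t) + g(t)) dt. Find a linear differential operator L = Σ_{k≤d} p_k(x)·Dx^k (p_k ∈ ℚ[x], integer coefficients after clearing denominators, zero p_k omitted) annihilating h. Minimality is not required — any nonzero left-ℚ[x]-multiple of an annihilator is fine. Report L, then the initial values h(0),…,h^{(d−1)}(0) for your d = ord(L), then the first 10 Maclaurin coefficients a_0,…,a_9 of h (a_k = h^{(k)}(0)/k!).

L = (-352·x + 1792·x^3 + 512·x^5)·Dx^2 + (-4 + 112·x^2 + 576·x^4 + 256·x^6)·Dx^3 + (-88·x + 448·x^3 + 128·x^5)·Dx^4 + (-1 + 28·x^2 + 144·x^4 + 64·x^6)·Dx^5  (order 5).
h: a_k = 0, 0, 6, 0, -3, 0, 10/3, 0, -103/15, 0, …
ICs: h(0) = 0, h′(0) = 0, h′′(0) = 12, h′′′(0) = 0, h′′′′(0) = -72.

f: a_k = 0, 6, 0, -8, 0, 96/5, 0, -384/7, 0, 512/3, …
g: a_k = 0, 6, 0, -4, 0, 4/5, 0, -8/105, 0, 4/945, …
Sum ⇒ L₀ = lclm(L_f,L_g) in ℚ(x)⟨Dx⟩.
h=∫h₀ ⇒ L = L₀·Dx.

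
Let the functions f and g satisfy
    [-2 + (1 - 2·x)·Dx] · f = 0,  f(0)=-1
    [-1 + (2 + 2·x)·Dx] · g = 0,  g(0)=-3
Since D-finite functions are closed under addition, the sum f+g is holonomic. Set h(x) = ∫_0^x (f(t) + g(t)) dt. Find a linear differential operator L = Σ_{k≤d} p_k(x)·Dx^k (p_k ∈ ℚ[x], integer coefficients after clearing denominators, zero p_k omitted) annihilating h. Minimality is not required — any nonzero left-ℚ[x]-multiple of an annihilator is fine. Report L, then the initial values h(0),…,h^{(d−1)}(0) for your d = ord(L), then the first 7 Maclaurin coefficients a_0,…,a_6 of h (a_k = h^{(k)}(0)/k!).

L = (-6 - 4·x)·Dx + (11 + 20·x + 12·x^2)·Dx^2 + (-2 - 2·x + 8·x^2 + 8·x^3)·Dx^3  (order 3).
h: a_k = 0, -4, -7/4, -29/24, -131/64, -2033/640, -8213/1536, …
ICs: h(0) = 0, h′(0) = -4, h′′(0) = -7/2.

f: a_k = -1, -2, -4, -8, -16, -32, -64, …
g: a_k = -3, -3/2, 3/8, -3/16, 15/128, -21/256, 63/1024, …
h₀=f+g: left-lcm gives L₀, ord ≤ 2.
h=∫h₀ ⇒ L = L₀·Dx.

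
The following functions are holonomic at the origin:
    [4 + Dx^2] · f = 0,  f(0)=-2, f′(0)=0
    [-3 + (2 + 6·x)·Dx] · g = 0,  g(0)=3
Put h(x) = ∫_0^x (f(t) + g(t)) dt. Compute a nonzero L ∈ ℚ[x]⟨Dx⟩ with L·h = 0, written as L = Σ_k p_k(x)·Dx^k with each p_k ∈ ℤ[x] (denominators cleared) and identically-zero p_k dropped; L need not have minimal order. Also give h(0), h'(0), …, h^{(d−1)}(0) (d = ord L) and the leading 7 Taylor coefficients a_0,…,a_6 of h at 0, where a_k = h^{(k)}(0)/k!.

L = (-516 - 1152·x - 1728·x^2)·Dx + (56 + 936·x + 3456·x^2 + 3456·x^3)·Dx^2 + (-129 - 288·x - 432·x^2)·Dx^3 + (14 + 234·x + 864·x^2 + 864·x^3)·Dx^4  (order 4).
h: a_k = 0, 1, 9/4, 5/24, 81/64, -4157/1920, 1701/512, …
ICs: h(0) = 0, h′(0) = 1, h′′(0) = 9/2, h′′′(0) = 5/4.

f: a_k = -2, 0, 4, 0, -4/3, 0, 8/45, …
g: a_k = 3, 9/2, -27/8, 81/16, -1215/128, 5103/256, -45927/1024, …
h₀=f+g: left-lcm gives L₀, ord ≤ 3.
Integrate: L := L₀·Dx.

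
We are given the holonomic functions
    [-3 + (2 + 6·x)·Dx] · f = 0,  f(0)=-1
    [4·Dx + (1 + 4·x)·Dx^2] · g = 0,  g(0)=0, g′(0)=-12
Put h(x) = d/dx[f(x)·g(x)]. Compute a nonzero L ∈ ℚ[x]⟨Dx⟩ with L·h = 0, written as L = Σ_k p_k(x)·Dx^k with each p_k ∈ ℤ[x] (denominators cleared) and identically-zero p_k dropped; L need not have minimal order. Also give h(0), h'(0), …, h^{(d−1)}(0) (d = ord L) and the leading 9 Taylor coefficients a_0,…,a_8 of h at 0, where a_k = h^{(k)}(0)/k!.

f: a_k = -1, -3/2, 9/8, -27/16, 405/128, -1701/256, 15309/1024, -72171/2048, 2814669/32768, …
g: a_k = 0, -12, 24, -64, 192, -3072/5, 2048, -49152/7, 24576, …
f·g: L₀ = L_f ⊗_s L_g, ord ≤ 1·2.
Derive L from L₀ (diff closure).
L = (-33 + 72·x + 432·x^2) + (-4 + 324·x + 2160·x^2 + 3456·x^3)·Dx + (4 + 88·x + 612·x^2 + 1728·x^3 + 1728·x^4)·Dx^2  (order 2).
h: a_k = 12, -12, 87/2, -195, 28149/32, -620859/160, 21442563/1280, -159276489/2240, 17087332551/57344, …
ICs: h(0) = 12, h′(0) = -12.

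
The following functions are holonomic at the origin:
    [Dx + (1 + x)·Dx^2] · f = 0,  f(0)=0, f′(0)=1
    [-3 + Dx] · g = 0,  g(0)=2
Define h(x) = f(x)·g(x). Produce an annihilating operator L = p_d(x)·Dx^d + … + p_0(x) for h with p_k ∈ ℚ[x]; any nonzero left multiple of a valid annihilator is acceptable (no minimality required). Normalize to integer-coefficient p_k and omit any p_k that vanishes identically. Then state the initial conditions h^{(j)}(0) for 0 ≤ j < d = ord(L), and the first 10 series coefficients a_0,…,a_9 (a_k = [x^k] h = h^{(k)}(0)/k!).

f: a_k = 0, 1, -1/2, 1/3, -1/4, 1/5, -1/6, 1/7, -1/8, 1/9, …
g: a_k = 2, 6, 9, 9, 27/4, 81/20, 81/40, 243/280, 729/2240, 243/2240, …
L₀ := L_f ⊗_s L_g (sym. prod.), ord ≤ 2.
L = (6 + 9·x) + (-5 - 6·x)·Dx + (1 + x)·Dx^2  (order 2).
h: a_k = 0, 2, 5, 20/3, 6, 83/20, 55/24, 38/35, 17/40, 653/4032, …
ICs: h(0) = 0, h′(0) = 2.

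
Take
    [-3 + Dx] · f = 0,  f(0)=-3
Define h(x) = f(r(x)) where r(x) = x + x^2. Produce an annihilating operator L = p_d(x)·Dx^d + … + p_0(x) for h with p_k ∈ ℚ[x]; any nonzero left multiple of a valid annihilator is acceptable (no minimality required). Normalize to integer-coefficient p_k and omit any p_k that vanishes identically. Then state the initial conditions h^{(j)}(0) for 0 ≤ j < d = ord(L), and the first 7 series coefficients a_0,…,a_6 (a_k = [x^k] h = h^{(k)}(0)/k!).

f: a_k = -3, -9, -27/2, -27/2, -81/8, -243/40, -243/80, …
Change of var in L_f (x↦r) gives L₀.
L = (-3 - 6·x) + Dx  (order 1).
h: a_k = -3, -9, -45/2, -81/2, -513/8, -3483/40, -8613/80, …
ICs: h(0) = -3.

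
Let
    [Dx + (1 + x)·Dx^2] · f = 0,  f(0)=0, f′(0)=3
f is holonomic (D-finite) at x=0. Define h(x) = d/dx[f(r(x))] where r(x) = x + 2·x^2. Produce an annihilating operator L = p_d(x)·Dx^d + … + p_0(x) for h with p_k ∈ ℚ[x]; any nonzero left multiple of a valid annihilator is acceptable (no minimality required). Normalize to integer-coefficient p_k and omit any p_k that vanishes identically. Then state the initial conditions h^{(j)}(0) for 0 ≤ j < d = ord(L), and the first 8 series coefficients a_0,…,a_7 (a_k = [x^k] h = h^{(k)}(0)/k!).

L = (-3 + 4·x + 8·x^2) + (1 + 5·x + 6·x^2 + 8·x^3)·Dx  (order 1).
h: a_k = 3, 9, -15, -3, 33, -27, -39, 93, …
ICs: h(0) = 3.

f: a_k = 0, 3, -3/2, 1, -3/4, 3/5, -1/2, 3/7, …
f∘r: x↦r, Dx↦Dx/r' in L_f ⇒ L₀.
Differentiate: ansatz ord ≤ ord L₀ ⇒ L.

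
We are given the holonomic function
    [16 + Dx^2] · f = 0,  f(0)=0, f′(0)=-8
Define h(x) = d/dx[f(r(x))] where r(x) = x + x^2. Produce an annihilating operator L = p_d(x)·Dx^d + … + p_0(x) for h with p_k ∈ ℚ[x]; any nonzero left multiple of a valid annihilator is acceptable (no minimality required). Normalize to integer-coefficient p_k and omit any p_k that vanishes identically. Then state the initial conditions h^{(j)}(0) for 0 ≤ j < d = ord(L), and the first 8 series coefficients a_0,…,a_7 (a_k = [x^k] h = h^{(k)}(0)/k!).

f: a_k = 0, -8, 0, 64/3, 0, -256/15, 0, 2048/315, …
Change of var in L_f (x↦r) gives L₀.
Derive L from L₀ (diff closure).
L = (28 + 128·x + 384·x^2 + 512·x^3 + 256·x^4) + (-6 - 12·x)·Dx + (1 + 4·x + 4·x^2)·Dx^2  (order 2).
h: a_k = -8, -16, 64, 256, 704/3, -384, -51712/45, -45056/45, …
ICs: h(0) = -8, h′(0) = -16.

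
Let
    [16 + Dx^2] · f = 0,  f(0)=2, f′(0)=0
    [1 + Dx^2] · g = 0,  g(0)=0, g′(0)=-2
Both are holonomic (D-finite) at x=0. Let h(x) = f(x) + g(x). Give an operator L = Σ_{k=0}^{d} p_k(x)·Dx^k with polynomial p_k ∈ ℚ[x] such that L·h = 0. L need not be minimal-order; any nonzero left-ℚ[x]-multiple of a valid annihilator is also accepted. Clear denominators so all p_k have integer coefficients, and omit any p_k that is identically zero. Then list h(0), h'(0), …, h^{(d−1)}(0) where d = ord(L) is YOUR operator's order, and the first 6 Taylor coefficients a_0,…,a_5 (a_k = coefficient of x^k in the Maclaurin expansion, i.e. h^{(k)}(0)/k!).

f: a_k = 2, 0, -16, 0, 64/3, 0, …
g: a_k = 0, -2, 0, 1/3, 0, -1/60, …
Sum ⇒ L₀ = lclm(L_f,L_g) in ℚ(x)⟨Dx⟩.
L = 16 + 17·Dx^2 + Dx^4  (order 4).
h: a_k = 2, -2, -16, 1/3, 64/3, -1/60, …
ICs: h(0) = 2, h′(0) = -2, h′′(0) = -32, h′′′(0) = 2.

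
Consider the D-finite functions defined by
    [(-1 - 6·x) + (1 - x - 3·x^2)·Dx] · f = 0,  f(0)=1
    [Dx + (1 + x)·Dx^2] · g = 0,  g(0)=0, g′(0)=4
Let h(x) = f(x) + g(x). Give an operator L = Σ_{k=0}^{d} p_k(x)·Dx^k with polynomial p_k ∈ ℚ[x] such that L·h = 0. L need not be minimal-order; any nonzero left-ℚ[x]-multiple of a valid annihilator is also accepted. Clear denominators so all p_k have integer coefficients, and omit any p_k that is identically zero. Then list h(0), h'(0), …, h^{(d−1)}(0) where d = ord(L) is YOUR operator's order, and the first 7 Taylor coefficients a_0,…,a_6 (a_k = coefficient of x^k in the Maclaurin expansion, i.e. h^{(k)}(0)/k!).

L = (58 + 350·x + 636·x^2 + 756·x^3 + 324·x^4)·Dx + (40 + 364·x + 976·x^2 + 1632·x^3 + 1530·x^4 + 540·x^5)·Dx^2 + (-9 - 31·x - 27·x^2 + 115·x^3 + 345·x^4 + 333·x^5 + 108·x^6)·Dx^3  (order 3).
h: a_k = 1, 5, 2, 25/3, 18, 204/5, 289/3, …
ICs: h(0) = 1, h′(0) = 5, h′′(0) = 4.

f: a_k = 1, 1, 4, 7, 19, 40, 97, …
g: a_k = 0, 4, -2, 4/3, -1, 4/5, -2/3, …
Sum ⇒ L₀ = lclm(L_f,L_g) in ℚ(x)⟨Dx⟩.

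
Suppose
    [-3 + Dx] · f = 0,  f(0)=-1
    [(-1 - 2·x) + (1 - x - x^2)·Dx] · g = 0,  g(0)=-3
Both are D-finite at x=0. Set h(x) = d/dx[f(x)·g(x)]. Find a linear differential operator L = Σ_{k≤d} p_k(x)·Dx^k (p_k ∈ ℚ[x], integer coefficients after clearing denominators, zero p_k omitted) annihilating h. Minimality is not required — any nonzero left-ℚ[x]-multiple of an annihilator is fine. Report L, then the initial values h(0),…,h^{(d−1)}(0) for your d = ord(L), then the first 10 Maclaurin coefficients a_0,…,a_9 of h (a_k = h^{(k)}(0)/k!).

f: a_k = -1, -3, -9/2, -9/2, -27/8, -81/40, -81/80, -243/560, -729/4480, -243/4480, …
g: a_k = -3, -3, -6, -9, -15, -24, -39, -63, -102, -165, …
f·g: L₀ = L_f ⊗_s L_g, ord ≤ 1·1.
h₀' ⇒ L via d/dx closure of L₀.
L = (19 - 6·x - 21·x^2 + 6·x^3 + 9·x^4) + (-4 + 5·x + 6·x^2 - 4·x^3 - 3·x^4)·Dx  (order 1).
h: a_k = 12, 57, 162, 741/2, 1527/2, 59607/40, 56331/20, 2917443/560, 10621719/1120, 76384257/4480, …
ICs: h(0) = 12.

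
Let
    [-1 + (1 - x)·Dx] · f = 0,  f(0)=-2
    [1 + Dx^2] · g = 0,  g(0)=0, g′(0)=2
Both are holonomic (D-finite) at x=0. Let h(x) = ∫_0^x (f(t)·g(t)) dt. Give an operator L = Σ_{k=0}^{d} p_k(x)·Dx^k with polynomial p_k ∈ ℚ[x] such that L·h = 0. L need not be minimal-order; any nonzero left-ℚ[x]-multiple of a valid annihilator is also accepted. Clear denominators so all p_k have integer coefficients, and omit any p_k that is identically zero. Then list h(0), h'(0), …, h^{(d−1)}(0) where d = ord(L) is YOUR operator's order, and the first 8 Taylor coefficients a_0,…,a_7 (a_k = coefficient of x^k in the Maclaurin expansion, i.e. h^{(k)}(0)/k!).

f: a_k = -2, -2, -2, -2, -2, -2, -2, -2, …
g: a_k = 0, 2, 0, -1/3, 0, 1/60, 0, -1/2520, …
f·g: L₀ = L_f ⊗_s L_g, ord ≤ 1·2.
h=∫₀ˣh₀: take L = L₀·Dx.
L = (-1 + x)·Dx + 2·Dx^2 + (-1 + x)·Dx^3  (order 3).
h: a_k = 0, 0, -2, -4/3, -5/6, -2/3, -101/180, -101/210, …
ICs: h(0) = 0, h′(0) = 0, h′′(0) = -4.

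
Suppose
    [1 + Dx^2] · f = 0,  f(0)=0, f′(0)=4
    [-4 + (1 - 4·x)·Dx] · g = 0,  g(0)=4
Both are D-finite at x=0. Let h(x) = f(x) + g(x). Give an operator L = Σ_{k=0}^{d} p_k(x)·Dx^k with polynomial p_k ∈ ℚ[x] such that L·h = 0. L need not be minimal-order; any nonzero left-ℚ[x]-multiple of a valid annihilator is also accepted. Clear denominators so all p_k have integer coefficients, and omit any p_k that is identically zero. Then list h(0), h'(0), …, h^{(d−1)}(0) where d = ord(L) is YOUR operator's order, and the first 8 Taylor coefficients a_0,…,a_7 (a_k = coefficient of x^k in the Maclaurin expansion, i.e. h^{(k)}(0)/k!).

L = (-388 + 32·x - 64·x^2) + (33 - 140·x + 48·x^2 - 64·x^3)·Dx + (-388 + 32·x - 64·x^2)·Dx^2 + (33 - 140·x + 48·x^2 - 64·x^3)·Dx^3  (order 3).
h: a_k = 4, 20, 64, 766/3, 1024, 122881/30, 16384, 82575359/1260, …
ICs: h(0) = 4, h′(0) = 20, h′′(0) = 128.

f: a_k = 0, 4, 0, -2/3, 0, 1/30, 0, -1/1260, …
g: a_k = 4, 16, 64, 256, 1024, 4096, 16384, 65536, …
Weyl lclm of L_f,L_g ⇒ L₀ (ord ≤ 3).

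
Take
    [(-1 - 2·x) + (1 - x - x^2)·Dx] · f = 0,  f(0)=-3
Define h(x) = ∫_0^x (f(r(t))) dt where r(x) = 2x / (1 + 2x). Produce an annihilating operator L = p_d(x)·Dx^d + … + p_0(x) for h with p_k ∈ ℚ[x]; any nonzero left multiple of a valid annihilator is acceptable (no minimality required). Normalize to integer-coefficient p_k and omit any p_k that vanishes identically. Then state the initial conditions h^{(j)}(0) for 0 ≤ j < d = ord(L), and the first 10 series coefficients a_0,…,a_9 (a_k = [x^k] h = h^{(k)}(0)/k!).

L = (2 + 12·x)·Dx + (-1 - 4·x + 8·x^3)·Dx^2  (order 2).
h: a_k = 0, -3, -3, -4, 0, -48/5, 16, -384/7, 144, -1280/3, …
ICs: h(0) = 0, h′(0) = -3.

f: a_k = -3, -3, -6, -9, -15, -24, -39, -63, -102, -165, …
f∘r: x↦r, Dx↦Dx/r' in L_f ⇒ L₀.
h=∫h₀ ⇒ L = L₀·Dx.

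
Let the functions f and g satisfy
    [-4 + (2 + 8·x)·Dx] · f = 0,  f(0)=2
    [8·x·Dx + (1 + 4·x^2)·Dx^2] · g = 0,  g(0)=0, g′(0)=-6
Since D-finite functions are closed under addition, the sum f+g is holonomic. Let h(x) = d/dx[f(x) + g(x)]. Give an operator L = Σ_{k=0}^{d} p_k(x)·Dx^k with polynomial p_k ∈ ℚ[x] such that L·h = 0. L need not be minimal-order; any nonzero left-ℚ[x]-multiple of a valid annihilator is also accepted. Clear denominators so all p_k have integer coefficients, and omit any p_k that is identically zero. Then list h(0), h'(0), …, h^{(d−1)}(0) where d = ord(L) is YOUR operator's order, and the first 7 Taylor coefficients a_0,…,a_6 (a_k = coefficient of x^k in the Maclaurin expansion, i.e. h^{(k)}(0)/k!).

f: a_k = 2, 4, -4, 8, -20, 56, -168, …
g: a_k = 0, -6, 0, 8, 0, -96/5, 0, …
f+g: L₀ = lclm(L_f,L_g), ord ≤ 1+2.
h=h₀': d/dx-closure on L₀ ⇒ L.
L = (-8 - 80·x + 96·x^2 + 192·x^3) + (-10 - 32·x - 64·x^2 + 384·x^3 + 672·x^4)·Dx + (-1 + 24·x^2 + 48·x^3 + 112·x^4 + 192·x^5)·Dx^2  (order 2).
h: a_k = -2, -8, 48, -80, 184, -1008, 4080, …
ICs: h(0) = -2, h′(0) = -8.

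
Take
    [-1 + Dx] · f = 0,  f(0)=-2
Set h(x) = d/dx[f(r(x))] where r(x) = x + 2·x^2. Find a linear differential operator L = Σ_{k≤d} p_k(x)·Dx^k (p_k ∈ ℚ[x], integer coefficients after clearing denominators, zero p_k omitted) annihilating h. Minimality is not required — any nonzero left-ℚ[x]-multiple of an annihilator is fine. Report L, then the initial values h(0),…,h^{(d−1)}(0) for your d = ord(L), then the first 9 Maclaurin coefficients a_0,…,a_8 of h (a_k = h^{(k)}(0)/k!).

L = (5 + 8·x + 16·x^2) + (-1 - 4·x)·Dx  (order 1).
h: a_k = -2, -10, -13, -73/3, -281/12, -1741/60, -1697/72, -57233/2520, -328753/20160, …
ICs: h(0) = -2.

f: a_k = -2, -2, -1, -1/3, -1/12, -1/60, -1/360, -1/2520, -1/20160, …
Substitute x→r, Dx→(1/r')Dx; clear ⇒ L₀.
Derive L from L₀ (diff closure).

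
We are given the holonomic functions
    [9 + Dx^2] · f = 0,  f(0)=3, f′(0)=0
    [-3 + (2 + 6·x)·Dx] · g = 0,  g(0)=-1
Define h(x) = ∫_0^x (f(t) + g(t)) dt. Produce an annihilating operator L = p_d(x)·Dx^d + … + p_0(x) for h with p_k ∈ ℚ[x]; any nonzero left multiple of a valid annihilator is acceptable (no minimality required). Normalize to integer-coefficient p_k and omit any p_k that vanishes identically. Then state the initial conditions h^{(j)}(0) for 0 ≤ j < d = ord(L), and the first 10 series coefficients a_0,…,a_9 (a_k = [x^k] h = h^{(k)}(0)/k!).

L = (-63 - 216·x - 324·x^2)·Dx + (18 + 198·x + 648·x^2 + 648·x^3)·Dx^2 + (-7 - 24·x - 36·x^2)·Dx^3 + (2 + 22·x + 72·x^2 + 72·x^3)·Dx^4  (order 4).
h: a_k = 0, 2, -3/4, -33/8, -27/64, 1701/640, -567/512, 60993/35840, -72171/16384, 11008143/1146880, …
ICs: h(0) = 0, h′(0) = 2, h′′(0) = -3/2, h′′′(0) = -99/4.

f: a_k = 3, 0, -27/2, 0, 81/8, 0, -243/80, 0, 2187/4480, 0, …
g: a_k = -1, -3/2, 9/8, -27/16, 405/128, -1701/256, 15309/1024, -72171/2048, 2814669/32768, -14073345/65536, …
Weyl lclm of L_f,L_g ⇒ L₀ (ord ≤ 3).
Integrate: L := L₀·Dx.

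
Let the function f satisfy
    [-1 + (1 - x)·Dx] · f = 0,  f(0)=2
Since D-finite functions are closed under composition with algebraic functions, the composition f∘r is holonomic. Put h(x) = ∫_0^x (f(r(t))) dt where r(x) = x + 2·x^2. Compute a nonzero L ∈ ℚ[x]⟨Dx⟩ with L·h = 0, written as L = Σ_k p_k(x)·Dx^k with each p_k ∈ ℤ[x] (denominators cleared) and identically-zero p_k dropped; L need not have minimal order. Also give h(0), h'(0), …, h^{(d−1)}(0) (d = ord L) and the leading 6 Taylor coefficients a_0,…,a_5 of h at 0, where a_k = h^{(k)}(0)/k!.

L = (1 + 4·x)·Dx + (-1 + x + 2·x^2)·Dx^2  (order 2).
h: a_k = 0, 2, 1, 2, 5/2, 22/5, …
ICs: h(0) = 0, h′(0) = 2.

f: a_k = 2, 2, 2, 2, 2, 2, …
L₀ from L_f via x↦r, Dx↦r'^{-1}Dx.
h=∫₀ˣh₀: take L = L₀·Dx.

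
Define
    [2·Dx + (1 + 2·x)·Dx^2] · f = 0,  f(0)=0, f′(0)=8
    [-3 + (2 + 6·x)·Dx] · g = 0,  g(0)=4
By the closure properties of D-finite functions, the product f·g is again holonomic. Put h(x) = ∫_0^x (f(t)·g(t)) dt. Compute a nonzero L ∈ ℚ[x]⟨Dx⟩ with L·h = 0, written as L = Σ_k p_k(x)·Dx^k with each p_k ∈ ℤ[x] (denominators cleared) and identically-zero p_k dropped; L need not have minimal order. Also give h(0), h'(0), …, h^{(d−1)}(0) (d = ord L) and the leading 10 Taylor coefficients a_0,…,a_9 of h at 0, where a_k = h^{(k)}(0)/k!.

L = (15 + 18·x)·Dx + (-4 - 12·x)·Dx^2 + (4 + 32·x + 84·x^2 + 72·x^3)·Dx^3  (order 3).
h: a_k = 0, 0, 16, 16/3, -31/3, 18, -3937/120, 52897/840, -1134179/8960, 5339567/20160, …
ICs: h(0) = 0, h′(0) = 0, h′′(0) = 32.

f: a_k = 0, 8, -8, 32/3, -16, 128/5, -128/3, 512/7, -128, 2048/9, …
g: a_k = 4, 6, -9/2, 27/4, -405/32, 1701/64, -15309/256, 72171/512, -2814669/8192, 14073345/16384, …
h₀=f·g: eliminate ⇒ L₀, order ≤ 2·1.
∫: right-multiply L₀ by Dx.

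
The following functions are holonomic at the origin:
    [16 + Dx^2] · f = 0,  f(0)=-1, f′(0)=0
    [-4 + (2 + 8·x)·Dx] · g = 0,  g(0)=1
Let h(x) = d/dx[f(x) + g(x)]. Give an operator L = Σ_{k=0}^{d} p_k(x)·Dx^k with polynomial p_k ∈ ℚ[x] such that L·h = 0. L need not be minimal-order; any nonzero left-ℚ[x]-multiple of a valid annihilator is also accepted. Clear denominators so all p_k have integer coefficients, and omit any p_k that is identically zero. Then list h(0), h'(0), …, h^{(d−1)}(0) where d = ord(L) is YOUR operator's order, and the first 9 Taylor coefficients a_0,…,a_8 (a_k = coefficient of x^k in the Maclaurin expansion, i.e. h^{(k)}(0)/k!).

f: a_k = -1, 0, 8, 0, -32/3, 0, 256/45, 0, -512/315, …
g: a_k = 1, 2, -2, 4, -10, 28, -84, 264, -858, …
h₀=f+g: left-lcm gives L₀, ord ≤ 3.
Derive L from L₀ (diff closure).
L = (-608 - 1024·x - 2048·x^2) + (-112 - 960·x - 3072·x^2 - 4096·x^3)·Dx + (-38 - 64·x - 128·x^2)·Dx^2 + (-7 - 60·x - 192·x^2 - 256·x^3)·Dx^3  (order 3).
h: a_k = 2, 12, 12, -248/3, 140, -7048/15, 1848, -2166256/315, 25740, …
ICs: h(0) = 2, h′(0) = 12, h′′(0) = 24.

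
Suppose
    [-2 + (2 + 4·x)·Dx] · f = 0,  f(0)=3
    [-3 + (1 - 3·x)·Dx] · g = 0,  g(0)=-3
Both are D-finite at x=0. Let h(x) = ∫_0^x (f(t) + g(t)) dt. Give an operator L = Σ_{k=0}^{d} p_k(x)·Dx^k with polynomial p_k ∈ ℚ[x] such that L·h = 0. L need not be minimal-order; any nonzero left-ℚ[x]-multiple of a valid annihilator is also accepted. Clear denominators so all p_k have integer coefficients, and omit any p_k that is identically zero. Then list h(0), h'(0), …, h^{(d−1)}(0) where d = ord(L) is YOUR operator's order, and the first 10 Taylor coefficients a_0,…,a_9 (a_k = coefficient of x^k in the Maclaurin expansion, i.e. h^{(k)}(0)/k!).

f: a_k = 3, 3, -3/2, 3/2, -15/8, 21/8, -63/16, 99/16, -1287/128, 2145/128, …
g: a_k = -3, -9, -27, -81, -243, -729, -2187, -6561, -19683, -59049, …
f+g: L₀ = lclm(L_f,L_g), ord ≤ 1+1.
h=∫₀ˣh₀: take L = L₀·Dx.
L = (21 + 27·x)·Dx + (-19 - 66·x - 81·x^2)·Dx^2 + (2 + 7·x - 21·x^2 - 54·x^3)·Dx^3  (order 3).
h: a_k = 0, 0, -3, -19/2, -159/8, -1959/40, -1937/16, -35055/112, -104877/128, -280079/128, …
ICs: h(0) = 0, h′(0) = 0, h′′(0) = -6.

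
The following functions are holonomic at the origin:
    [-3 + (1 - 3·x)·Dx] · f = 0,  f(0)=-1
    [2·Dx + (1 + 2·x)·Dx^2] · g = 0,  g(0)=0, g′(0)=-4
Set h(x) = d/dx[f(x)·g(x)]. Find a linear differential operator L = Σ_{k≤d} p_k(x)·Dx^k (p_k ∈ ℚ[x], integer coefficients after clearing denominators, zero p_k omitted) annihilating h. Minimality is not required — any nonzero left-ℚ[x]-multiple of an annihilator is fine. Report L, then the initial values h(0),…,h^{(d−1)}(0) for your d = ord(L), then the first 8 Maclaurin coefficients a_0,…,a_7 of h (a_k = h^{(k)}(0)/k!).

L = 24 + (5 + 30·x)·Dx + (-1 + x + 6·x^2)·Dx^2  (order 2).
h: a_k = 4, 16, 88, 320, 1264, 22112/5, 78672/5, 1870208/35, …
ICs: h(0) = 4, h′(0) = 16.

f: a_k = -1, -3, -9, -27, -81, -243, -729, -2187, …
g: a_k = 0, -4, 4, -16/3, 8, -64/5, 64/3, -256/7, …
Product ⇒ symmetric product L₀, ord ≤ 2.
Derive L from L₀ (diff closure).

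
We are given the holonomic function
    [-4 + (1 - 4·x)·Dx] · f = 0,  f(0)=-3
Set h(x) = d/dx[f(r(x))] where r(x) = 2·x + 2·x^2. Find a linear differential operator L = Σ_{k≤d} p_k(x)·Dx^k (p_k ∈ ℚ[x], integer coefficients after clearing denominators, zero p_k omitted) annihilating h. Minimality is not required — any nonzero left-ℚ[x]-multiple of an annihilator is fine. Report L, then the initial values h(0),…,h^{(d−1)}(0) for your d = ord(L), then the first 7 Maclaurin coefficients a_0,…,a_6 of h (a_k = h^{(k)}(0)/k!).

L = (18 + 48·x + 48·x^2) + (-1 + 6·x + 24·x^2 + 16·x^3)·Dx  (order 1).
h: a_k = -24, -432, -5760, -68352, -760320, -8119296, -84295680, …
ICs: h(0) = -24.

f: a_k = -3, -12, -48, -192, -768, -3072, -12288, …
h₀=f(r): pull back L_f along r ⇒ L₀.
h₀' ⇒ L via d/dx closure of L₀.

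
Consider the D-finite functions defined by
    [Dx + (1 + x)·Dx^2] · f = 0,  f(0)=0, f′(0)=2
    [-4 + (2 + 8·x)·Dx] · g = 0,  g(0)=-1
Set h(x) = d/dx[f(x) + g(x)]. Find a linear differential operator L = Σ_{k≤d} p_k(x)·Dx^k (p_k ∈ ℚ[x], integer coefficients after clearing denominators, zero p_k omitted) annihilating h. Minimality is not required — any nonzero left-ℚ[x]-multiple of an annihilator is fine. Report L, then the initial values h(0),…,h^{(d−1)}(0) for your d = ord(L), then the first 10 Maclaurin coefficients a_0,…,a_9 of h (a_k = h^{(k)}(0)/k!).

f: a_k = 0, 2, -1, 2/3, -1/2, 2/5, -1/3, 2/7, -1/4, 2/9, …
g: a_k = -1, -2, 2, -4, 10, -28, 84, -264, 858, -2860, …
L₀ := lclm(L_f,L_g); ord L₀ ≤ 2+1.
Derive L from L₀ (diff closure).
L = (-8 + 4·x) + (-10 - 8·x + 20·x^2)·Dx + (-1 - 3·x + 6·x^2 + 8·x^3)·Dx^2  (order 2).
h: a_k = 0, 2, -10, 38, -138, 502, -1846, 6862, -25738, 97238, …
ICs: h(0) = 0, h′(0) = 2.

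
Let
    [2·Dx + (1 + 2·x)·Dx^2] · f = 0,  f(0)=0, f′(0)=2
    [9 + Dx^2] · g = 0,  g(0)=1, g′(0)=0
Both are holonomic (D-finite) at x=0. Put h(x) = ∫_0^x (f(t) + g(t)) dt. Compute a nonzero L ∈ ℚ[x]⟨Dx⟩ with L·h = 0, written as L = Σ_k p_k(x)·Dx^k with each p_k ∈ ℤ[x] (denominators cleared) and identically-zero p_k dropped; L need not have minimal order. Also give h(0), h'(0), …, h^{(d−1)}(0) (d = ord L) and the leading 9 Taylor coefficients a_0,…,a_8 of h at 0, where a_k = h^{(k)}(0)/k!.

f: a_k = 0, 2, -2, 8/3, -4, 32/5, -32/3, 128/7, -32, …
g: a_k = 1, 0, -9/2, 0, 27/8, 0, -81/80, 0, 729/4480, …
Weyl lclm of L_f,L_g ⇒ L₀ (ord ≤ 4).
∫: right-multiply L₀ by Dx.
L = (594 + 648·x + 648·x^2)·Dx^2 + (153 + 630·x + 972·x^2 + 648·x^3)·Dx^3 + (66 + 72·x + 72·x^2)·Dx^4 + (17 + 70·x + 108·x^2 + 72·x^3)·Dx^5  (order 5).
h: a_k = 0, 1, 1, -13/6, 2/3, -1/8, 16/15, -2803/1680, 16/7, …
ICs: h(0) = 0, h′(0) = 1, h′′(0) = 2, h′′′(0) = -13, h′′′′(0) = 16.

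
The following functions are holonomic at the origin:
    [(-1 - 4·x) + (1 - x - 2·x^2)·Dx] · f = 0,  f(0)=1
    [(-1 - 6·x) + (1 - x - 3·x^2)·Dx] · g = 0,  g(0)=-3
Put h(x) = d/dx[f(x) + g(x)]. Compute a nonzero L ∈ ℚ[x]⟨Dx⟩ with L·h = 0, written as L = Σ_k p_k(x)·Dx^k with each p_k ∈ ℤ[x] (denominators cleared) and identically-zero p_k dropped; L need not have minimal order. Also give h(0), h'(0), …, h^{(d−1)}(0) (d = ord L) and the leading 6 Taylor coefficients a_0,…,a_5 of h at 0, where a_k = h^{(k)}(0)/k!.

f: a_k = 1, 1, 3, 5, 11, 21, …
g: a_k = -3, -3, -12, -21, -57, -120, …
h₀=f+g: left-lcm gives L₀, ord ≤ 2.
h₀' ⇒ L via d/dx closure of L₀.
L = (-6 - 264·x - 360·x^2 - 1176·x^3 - 2406·x^4 - 3600·x^5 + 1296·x^6) + (6 + 54·x + 114·x^2 + 96·x^3 + 27·x^4 - 2334·x^5 - 1872·x^6 + 864·x^7)·Dx + (-1 + 2·x - 11·x^2 - 18·x^3 + 158·x^4 + 61·x^5 - 377·x^6 - 168·x^7 + 108·x^8)·Dx^2  (order 2).
h: a_k = -2, -18, -48, -184, -495, -1488, …
ICs: h(0) = -2, h′(0) = -18.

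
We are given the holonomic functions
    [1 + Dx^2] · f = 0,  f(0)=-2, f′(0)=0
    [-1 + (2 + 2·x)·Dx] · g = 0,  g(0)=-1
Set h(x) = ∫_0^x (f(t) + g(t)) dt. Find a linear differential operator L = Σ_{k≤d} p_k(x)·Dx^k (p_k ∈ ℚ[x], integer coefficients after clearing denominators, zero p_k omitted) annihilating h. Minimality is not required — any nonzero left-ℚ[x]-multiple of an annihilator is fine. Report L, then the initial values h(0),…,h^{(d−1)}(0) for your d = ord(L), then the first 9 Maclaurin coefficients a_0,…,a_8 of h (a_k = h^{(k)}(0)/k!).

f: a_k = -2, 0, 1, 0, -1/12, 0, 1/360, 0, -1/20160, …
g: a_k = -1, -1/2, 1/8, -1/16, 5/128, -7/256, 21/1024, -33/2048, 429/32768, …
h₀=f+g: left-lcm gives L₀, ord ≤ 3.
h=∫₀ˣh₀: take L = L₀·Dx.
L = (-7 - 8·x - 4·x^2)·Dx + (6 + 22·x + 24·x^2 + 8·x^3)·Dx^2 + (-7 - 8·x - 4·x^2)·Dx^3 + (6 + 22·x + 24·x^2 + 8·x^3)·Dx^4  (order 4).
h: a_k = 0, -3, -1/4, 3/8, -1/64, -17/1920, -7/1536, 1073/322560, -33/16384, …
ICs: h(0) = 0, h′(0) = -3, h′′(0) = -1/2, h′′′(0) = 9/4.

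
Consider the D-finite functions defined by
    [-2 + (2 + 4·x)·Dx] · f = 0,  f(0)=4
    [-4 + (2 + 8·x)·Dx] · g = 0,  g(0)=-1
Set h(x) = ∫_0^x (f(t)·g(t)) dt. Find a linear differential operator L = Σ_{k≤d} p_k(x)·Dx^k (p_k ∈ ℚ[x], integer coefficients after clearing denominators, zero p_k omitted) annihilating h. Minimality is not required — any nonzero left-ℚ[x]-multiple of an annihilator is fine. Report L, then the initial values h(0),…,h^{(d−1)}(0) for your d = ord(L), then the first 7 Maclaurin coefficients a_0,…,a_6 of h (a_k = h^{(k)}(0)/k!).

L = (-3 - 8·x)·Dx + (1 + 6·x + 8·x^2)·Dx^2  (order 2).
h: a_k = 0, -4, -6, 2/3, -3/2, 37/10, -39/4, …
ICs: h(0) = 0, h′(0) = -4.

f: a_k = 4, 4, -2, 2, -5/2, 7/2, -21/4, …
g: a_k = -1, -2, 2, -4, 10, -28, 84, …
Product ⇒ symmetric product L₀, ord ≤ 1.
h=∫₀ˣh₀: take L = L₀·Dx.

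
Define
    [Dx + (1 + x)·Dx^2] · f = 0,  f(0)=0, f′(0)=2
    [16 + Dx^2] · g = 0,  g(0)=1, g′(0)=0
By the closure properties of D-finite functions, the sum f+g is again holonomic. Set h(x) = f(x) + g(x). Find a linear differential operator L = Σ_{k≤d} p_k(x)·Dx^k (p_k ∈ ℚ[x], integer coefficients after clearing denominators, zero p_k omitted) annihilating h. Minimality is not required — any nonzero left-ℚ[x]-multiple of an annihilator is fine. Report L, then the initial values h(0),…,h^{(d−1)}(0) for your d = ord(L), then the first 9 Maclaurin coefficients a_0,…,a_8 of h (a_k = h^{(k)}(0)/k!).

L = (176 + 256·x + 128·x^2)·Dx + (144 + 400·x + 384·x^2 + 128·x^3)·Dx^2 + (11 + 16·x + 8·x^2)·Dx^3 + (9 + 25·x + 24·x^2 + 8·x^3)·Dx^4  (order 4).
h: a_k = 1, 2, -9, 2/3, 61/6, 2/5, -271/45, 2/7, 1733/1260, …
ICs: h(0) = 1, h′(0) = 2, h′′(0) = -18, h′′′(0) = 4.

f: a_k = 0, 2, -1, 2/3, -1/2, 2/5, -1/3, 2/7, -1/4, …
g: a_k = 1, 0, -8, 0, 32/3, 0, -256/45, 0, 512/315, …
f+g: L₀ = lclm(L_f,L_g), ord ≤ 2+2.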